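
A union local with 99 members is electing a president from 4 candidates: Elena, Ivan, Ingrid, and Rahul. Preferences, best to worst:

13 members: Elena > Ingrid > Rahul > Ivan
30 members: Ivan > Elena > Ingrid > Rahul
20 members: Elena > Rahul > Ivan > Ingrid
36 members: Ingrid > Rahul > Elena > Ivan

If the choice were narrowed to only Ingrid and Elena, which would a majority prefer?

Elena

Voters preferring Ingrid to Elena: 36; preferring Elena to Ingrid: 63.
Elena wins the head-to-head.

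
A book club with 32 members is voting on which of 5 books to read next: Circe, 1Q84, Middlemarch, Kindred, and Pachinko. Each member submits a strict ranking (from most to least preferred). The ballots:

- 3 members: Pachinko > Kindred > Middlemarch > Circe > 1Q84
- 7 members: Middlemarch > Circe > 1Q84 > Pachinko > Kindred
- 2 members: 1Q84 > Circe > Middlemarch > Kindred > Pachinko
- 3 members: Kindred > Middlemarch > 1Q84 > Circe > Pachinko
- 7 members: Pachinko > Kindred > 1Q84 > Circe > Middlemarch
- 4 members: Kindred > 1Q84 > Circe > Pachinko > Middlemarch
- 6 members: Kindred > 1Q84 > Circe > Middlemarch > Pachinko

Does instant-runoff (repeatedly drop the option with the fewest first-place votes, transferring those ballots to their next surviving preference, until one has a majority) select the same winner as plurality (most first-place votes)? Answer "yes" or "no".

no

Instant-runoff — R1 Circe 0, 1Q84 2, Middlemarch 7, Kindred 13, Pachinko 10 (Circe out); R2 1Q84 2, Middlemarch 7, Kindred 13, Pachinko 10 (1Q84 out); R3 Middlemarch 9, Kindred 13, Pachinko 10 (Middlemarch out); R4 Kindred 15, Pachinko 17 (Pachinko winner). Winner: Pachinko.
Plurality — first-place votes: Circe 0, 1Q84 2, Middlemarch 7, Kindred 13, Pachinko 10. Winner: Kindred.
The two methods disagree.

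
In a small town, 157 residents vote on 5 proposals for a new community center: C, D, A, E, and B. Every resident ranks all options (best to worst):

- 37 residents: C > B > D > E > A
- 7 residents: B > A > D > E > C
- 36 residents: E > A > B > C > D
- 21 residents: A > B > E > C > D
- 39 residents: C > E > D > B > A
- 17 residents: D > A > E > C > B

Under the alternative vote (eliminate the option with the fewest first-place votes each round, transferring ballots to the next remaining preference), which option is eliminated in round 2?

Round 1: C 76, D 17, A 21, E 36, B 7. Eliminate B.
Round 2: C 76, D 17, A 28, E 36. Eliminate D.

D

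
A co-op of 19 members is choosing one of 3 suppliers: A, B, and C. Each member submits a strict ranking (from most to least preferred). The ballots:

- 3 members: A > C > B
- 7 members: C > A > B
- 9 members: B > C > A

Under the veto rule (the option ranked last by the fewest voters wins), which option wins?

Last-place votes: A 9, B 10, C 0.
C is ranked last by the fewest voters, so C wins.

C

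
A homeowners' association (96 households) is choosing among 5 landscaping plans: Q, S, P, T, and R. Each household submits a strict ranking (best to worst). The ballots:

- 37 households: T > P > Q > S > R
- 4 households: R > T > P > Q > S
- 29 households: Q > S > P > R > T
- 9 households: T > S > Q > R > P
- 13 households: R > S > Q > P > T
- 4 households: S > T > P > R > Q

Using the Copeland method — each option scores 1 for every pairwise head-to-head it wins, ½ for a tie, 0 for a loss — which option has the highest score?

T

Q: beats S, P, and R; loses to T → score 3.
S: beats P and R; loses to Q and T → score 2.
P: beats R; loses to Q, S, and T → score 1.
T: beats Q, S, P, and R → score 4.
R: loses to Q, S, P, and T → score 0.
T has the best pairwise record.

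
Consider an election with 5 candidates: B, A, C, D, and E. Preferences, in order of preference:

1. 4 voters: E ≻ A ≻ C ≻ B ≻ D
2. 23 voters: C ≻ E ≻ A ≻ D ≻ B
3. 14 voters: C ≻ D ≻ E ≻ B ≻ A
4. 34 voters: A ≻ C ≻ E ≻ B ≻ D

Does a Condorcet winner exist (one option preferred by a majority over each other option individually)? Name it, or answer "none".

Checking pairwise contests:
A beats B 61–14.
E beats A 41–34.
A beats C 38–37.
B beats D 38–37.
C beats E 71–4.
Every option loses at least one head-to-head, so there is no Condorcet winner.

none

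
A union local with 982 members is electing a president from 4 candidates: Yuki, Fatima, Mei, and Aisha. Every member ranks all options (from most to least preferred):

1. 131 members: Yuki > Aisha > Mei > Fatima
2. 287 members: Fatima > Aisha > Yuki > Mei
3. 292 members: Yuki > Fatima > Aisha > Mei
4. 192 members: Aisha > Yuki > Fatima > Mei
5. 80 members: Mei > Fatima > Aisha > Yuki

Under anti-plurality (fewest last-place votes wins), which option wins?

Last-place votes: Yuki 80, Fatima 131, Mei 771, Aisha 0.
Aisha is ranked last by the fewest voters, so Aisha wins.

Aisha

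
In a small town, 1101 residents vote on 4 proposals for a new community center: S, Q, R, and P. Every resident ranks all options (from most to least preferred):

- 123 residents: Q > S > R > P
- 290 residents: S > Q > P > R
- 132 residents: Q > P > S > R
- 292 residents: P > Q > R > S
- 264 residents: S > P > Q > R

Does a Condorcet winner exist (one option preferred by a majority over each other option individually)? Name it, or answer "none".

S vs Q: 554–547 for S.
S vs R: 809–292 for S.
S vs P: 677–424 for S.
S beats every other option head-to-head.

S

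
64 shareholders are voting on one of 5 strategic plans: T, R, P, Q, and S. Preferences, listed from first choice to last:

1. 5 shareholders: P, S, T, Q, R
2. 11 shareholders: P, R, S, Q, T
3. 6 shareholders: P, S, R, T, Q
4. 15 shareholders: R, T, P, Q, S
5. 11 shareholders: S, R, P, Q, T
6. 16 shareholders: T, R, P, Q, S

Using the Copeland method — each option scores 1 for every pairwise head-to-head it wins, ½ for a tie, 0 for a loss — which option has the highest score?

T: beats Q; loses to R, P, and S → score 1.
R: beats T, P, Q, and S → score 4.
P: beats T, Q, and S; loses to R → score 3.
Q: loses to T, R, P, and S → score 0.
S: beats T and Q; loses to R and P → score 2.
R has the best pairwise record.

R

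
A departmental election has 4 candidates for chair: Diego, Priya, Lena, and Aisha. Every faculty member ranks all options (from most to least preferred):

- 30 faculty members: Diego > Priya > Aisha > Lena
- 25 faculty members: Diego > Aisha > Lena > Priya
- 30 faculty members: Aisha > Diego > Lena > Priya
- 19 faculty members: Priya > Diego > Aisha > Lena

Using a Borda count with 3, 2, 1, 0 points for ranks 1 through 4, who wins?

Diego

Diego: 30·3 + 25·3 + 30·2 + 19·2 = 263
Priya: 30·2 + 25·0 + 30·0 + 19·3 = 117
Lena: 30·0 + 25·1 + 30·1 + 19·0 = 55
Aisha: 30·1 + 25·2 + 30·3 + 19·1 = 189
Diego has the highest Borda score (263).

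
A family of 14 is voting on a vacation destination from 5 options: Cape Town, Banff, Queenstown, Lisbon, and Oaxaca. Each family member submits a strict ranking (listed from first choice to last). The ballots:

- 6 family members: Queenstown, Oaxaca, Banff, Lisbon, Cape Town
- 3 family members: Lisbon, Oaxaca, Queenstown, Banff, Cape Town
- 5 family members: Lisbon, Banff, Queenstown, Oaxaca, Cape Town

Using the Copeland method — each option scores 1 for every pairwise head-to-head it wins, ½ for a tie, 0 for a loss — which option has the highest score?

Lisbon

Cape Town: loses to Banff, Queenstown, Lisbon, and Oaxaca → score 0.
Banff: beats Cape Town; loses to Queenstown, Lisbon, and Oaxaca → score 1.
Queenstown: beats Cape Town, Banff, and Oaxaca; loses to Lisbon → score 3.
Lisbon: beats Cape Town, Banff, Queenstown, and Oaxaca → score 4.
Oaxaca: beats Cape Town and Banff; loses to Queenstown and Lisbon → score 2.
Lisbon has the best pairwise record.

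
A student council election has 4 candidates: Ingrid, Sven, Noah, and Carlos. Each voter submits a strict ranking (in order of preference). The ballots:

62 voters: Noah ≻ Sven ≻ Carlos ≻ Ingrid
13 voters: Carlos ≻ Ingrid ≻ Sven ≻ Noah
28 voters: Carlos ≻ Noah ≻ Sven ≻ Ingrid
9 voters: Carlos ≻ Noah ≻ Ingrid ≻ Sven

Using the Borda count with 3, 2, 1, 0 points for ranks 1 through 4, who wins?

Noah

Ingrid: 62·0 + 13·2 + 28·0 + 9·1 = 35
Sven: 62·2 + 13·1 + 28·1 + 9·0 = 165
Noah: 62·3 + 13·0 + 28·2 + 9·2 = 260
Carlos: 62·1 + 13·3 + 28·3 + 9·3 = 212
Noah has the highest Borda score (260).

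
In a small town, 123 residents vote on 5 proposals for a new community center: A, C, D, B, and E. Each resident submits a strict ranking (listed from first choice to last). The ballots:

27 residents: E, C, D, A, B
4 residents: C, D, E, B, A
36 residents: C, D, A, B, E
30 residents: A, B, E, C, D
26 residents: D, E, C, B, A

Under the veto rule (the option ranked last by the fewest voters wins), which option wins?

Last-place votes: A 30, C 0, D 30, B 27, E 36.
C is ranked last by the fewest voters, so C wins.

C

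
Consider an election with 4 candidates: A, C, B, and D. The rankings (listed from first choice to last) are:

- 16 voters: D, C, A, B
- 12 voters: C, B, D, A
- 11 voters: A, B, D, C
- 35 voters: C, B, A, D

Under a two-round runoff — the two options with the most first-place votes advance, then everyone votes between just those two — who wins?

C

Round 1 first-place votes: A 11, C 47, B 0, D 16.
C and D advance.
Runoff: C is preferred to D by 47 voters; D by 27.
C wins the runoff.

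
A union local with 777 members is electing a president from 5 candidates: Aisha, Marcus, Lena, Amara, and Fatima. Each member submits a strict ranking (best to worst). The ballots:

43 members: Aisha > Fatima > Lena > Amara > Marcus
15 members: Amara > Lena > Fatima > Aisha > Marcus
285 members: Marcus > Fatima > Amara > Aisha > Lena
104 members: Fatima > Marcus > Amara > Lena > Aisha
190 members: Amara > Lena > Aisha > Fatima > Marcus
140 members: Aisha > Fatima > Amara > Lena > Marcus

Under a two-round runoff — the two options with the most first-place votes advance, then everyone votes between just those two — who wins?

Marcus

Round 1 first-place votes: Aisha 183, Marcus 285, Lena 0, Amara 205, Fatima 104.
Marcus and Amara advance.
Runoff: Marcus is preferred to Amara by 389 voters; Amara by 388.
Marcus wins the runoff.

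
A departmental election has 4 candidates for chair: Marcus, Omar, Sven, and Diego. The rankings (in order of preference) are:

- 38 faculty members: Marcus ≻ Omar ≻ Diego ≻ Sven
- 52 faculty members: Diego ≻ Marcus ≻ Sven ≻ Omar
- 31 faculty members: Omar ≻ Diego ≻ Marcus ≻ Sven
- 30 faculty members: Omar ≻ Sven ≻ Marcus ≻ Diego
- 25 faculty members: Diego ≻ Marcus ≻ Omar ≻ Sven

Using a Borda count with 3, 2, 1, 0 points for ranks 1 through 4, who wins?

Diego

Marcus: 38·3 + 52·2 + 31·1 + 30·1 + 25·2 = 329
Omar: 38·2 + 52·0 + 31·3 + 30·3 + 25·1 = 284
Sven: 38·0 + 52·1 + 31·0 + 30·2 + 25·0 = 112
Diego: 38·1 + 52·3 + 31·2 + 30·0 + 25·3 = 331
Diego has the highest Borda score (331).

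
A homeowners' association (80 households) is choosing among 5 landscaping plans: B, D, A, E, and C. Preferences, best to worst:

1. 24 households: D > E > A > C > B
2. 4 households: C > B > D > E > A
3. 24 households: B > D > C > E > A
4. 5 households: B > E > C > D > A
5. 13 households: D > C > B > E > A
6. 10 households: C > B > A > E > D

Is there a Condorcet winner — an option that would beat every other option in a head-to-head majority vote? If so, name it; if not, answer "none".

Checking pairwise contests:
C beats B 51–29.
B beats D 43–37.
B beats A 56–24.
B beats E 56–24.
D beats C 61–19.
Every option loses at least one head-to-head, so there is no Condorcet winner.

none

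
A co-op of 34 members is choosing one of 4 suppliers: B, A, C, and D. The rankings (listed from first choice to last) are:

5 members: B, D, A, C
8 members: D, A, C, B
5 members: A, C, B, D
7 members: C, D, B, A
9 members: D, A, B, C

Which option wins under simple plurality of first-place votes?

First-place votes: B 5, A 5, C 7, D 17.
D has the most first-place votes.

D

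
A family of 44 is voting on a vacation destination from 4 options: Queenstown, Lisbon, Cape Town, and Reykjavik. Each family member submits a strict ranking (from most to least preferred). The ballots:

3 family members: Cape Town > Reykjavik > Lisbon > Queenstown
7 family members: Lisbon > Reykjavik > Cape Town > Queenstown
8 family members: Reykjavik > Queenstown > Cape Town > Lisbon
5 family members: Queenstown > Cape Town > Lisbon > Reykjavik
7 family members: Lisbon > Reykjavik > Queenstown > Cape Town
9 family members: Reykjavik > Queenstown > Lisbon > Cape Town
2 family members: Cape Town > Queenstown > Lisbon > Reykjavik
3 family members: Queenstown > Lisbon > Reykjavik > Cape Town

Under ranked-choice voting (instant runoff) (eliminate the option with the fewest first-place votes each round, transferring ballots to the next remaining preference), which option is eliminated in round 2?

Queenstown

Round 1: Queenstown 8, Lisbon 14, Cape Town 5, Reykjavik 17. Eliminate Cape Town.
Round 2: Queenstown 10, Lisbon 14, Reykjavik 20. Eliminate Queenstown.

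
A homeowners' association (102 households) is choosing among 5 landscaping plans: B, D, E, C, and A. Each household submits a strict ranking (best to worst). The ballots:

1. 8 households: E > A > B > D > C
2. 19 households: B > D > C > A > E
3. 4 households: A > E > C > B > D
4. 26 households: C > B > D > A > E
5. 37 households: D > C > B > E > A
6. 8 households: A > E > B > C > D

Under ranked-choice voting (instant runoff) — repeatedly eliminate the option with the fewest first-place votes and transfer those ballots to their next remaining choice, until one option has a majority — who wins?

Round 1: B 19, D 37, E 8, C 26, A 12. Eliminate E.
Round 2: B 19, D 37, C 26, A 20. Eliminate B.
Round 3: D 56, C 26, A 20. D has a majority.

D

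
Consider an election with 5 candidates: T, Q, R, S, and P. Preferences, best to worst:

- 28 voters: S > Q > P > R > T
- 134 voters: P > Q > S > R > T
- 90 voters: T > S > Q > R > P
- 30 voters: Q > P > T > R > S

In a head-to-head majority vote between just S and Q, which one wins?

Q

Voters preferring S to Q: 118; preferring Q to S: 164.
Q wins the head-to-head.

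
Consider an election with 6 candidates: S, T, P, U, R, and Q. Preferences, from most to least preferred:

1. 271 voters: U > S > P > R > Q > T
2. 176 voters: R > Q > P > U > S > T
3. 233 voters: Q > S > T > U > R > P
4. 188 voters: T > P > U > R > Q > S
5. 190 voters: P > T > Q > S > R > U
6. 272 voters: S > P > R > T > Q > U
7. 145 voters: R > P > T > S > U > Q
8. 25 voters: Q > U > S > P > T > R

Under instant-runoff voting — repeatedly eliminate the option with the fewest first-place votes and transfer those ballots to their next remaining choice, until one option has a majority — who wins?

Round 1: S 272, T 188, P 190, U 271, R 321, Q 258. Eliminate T.
Round 2: S 272, P 378, U 271, R 321, Q 258. Eliminate Q.
Round 3: S 505, P 378, U 296, R 321. Eliminate U.
Round 4: S 801, P 378, R 321. S has a majority.

S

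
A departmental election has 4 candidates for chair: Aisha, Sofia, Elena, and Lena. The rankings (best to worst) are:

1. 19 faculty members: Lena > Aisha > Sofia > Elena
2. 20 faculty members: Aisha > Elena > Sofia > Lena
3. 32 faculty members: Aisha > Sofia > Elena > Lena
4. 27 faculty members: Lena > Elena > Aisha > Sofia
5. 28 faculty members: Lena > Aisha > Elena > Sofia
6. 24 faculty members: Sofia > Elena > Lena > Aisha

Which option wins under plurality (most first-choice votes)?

Lena

First-place votes: Aisha 52, Sofia 24, Elena 0, Lena 74.
Lena has the most first-place votes.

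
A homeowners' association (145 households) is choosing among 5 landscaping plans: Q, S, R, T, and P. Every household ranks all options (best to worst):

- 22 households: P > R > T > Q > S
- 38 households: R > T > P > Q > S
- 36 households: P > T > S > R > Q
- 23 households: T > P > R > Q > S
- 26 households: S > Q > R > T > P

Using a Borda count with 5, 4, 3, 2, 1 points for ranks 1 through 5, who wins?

Q: 22·2 + 38·2 + 36·1 + 23·2 + 26·4 = 306
S: 22·1 + 38·1 + 36·3 + 23·1 + 26·5 = 321
R: 22·4 + 38·5 + 36·2 + 23·3 + 26·3 = 497
T: 22·3 + 38·4 + 36·4 + 23·5 + 26·2 = 529
P: 22·5 + 38·3 + 36·5 + 23·4 + 26·1 = 522
T has the highest Borda score (529).

T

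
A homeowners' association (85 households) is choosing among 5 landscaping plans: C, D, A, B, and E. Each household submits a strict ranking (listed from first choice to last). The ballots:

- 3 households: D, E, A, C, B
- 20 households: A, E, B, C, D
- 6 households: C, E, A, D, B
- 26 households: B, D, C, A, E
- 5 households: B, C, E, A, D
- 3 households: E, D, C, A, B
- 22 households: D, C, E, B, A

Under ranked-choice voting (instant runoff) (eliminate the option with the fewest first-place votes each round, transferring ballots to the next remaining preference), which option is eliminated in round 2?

Round 1: C 6, D 25, A 20, B 31, E 3. Eliminate E.
Round 2: C 6, D 28, A 20, B 31. Eliminate C.

C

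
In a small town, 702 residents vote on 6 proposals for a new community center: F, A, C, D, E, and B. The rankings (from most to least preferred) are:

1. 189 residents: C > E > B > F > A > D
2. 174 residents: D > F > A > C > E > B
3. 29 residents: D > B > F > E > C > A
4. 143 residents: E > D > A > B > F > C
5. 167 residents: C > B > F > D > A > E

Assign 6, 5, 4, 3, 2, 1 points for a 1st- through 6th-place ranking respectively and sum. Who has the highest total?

F: 189·3 + 174·5 + 29·4 + 143·2 + 167·4 = 2507
A: 189·2 + 174·4 + 29·1 + 143·4 + 167·2 = 2009
C: 189·6 + 174·3 + 29·2 + 143·1 + 167·6 = 2859
D: 189·1 + 174·6 + 29·6 + 143·5 + 167·3 = 2623
E: 189·5 + 174·2 + 29·3 + 143·6 + 167·1 = 2405
B: 189·4 + 174·1 + 29·5 + 143·3 + 167·5 = 2339
C has the highest Borda score (2859).

C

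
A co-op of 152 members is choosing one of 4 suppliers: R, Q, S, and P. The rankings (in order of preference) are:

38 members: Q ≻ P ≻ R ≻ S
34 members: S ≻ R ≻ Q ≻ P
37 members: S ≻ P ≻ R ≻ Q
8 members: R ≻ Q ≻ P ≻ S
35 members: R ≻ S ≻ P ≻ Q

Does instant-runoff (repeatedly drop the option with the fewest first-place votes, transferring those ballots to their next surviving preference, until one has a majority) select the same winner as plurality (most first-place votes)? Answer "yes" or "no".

Instant-runoff — R1 R 43, Q 38, S 71, P 0 (P out); R2 R 43, Q 38, S 71 (Q out); R3 R 81, S 71 (R winner). Winner: R.
Plurality — first-place votes: R 43, Q 38, S 71, P 0. Winner: S.
The two methods disagree.

no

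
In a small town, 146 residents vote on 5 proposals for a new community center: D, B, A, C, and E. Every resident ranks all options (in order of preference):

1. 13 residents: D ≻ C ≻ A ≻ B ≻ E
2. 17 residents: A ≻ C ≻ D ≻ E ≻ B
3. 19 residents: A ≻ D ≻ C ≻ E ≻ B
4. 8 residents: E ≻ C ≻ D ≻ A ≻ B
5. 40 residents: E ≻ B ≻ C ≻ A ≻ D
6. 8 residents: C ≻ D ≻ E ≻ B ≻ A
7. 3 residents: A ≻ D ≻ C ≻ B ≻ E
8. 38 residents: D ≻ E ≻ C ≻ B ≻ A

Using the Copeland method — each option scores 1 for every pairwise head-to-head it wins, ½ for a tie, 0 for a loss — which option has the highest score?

E

D: beats B and E; ties C; loses to A → score 2.5.
B: beats A; loses to D, C, and E → score 1.
A: beats D; loses to B, C, and E → score 1.
C: beats B and A; ties D; loses to E → score 2.5.
E: beats B, A, and C; loses to D → score 3.
E has the best pairwise record.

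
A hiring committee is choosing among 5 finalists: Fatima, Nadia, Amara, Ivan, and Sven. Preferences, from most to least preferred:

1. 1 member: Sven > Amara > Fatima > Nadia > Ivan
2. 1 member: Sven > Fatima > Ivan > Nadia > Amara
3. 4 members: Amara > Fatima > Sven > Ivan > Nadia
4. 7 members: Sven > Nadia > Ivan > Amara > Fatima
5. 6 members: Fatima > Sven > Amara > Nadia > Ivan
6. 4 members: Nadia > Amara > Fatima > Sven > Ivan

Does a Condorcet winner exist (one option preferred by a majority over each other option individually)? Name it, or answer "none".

Checking pairwise contests:
Amara beats Fatima 16–7.
Fatima beats Nadia 12–11.
Nadia beats Amara 12–11.
Fatima beats Ivan 16–7.
Fatima beats Sven 14–9.
Every option loses at least one head-to-head, so there is no Condorcet winner.

none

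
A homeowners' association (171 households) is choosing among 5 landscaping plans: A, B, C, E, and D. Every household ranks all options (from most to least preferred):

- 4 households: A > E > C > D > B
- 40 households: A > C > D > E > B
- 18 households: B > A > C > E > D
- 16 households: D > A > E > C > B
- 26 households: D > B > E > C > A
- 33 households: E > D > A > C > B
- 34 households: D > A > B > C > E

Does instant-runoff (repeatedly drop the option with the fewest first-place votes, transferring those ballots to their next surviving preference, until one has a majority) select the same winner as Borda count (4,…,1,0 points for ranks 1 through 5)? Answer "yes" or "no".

Instant-runoff — R1 A 44, B 18, C 0, E 33, D 76 (C out); R2 A 44, B 18, E 33, D 76 (B out); R3 A 62, E 33, D 76 (E out); R4 A 62, D 109 (D winner). Winner: D.
Borda — scores: A 446, B 218, C 273, E 286, D 487. Winner: D.
The two methods agree.

yes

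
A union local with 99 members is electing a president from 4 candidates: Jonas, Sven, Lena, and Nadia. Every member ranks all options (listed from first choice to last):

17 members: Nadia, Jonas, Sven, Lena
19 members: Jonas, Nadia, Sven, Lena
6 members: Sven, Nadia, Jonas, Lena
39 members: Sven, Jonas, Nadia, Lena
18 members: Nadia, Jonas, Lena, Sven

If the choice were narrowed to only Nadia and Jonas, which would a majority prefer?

Jonas

Voters preferring Nadia to Jonas: 41; preferring Jonas to Nadia: 58.
Jonas wins the head-to-head.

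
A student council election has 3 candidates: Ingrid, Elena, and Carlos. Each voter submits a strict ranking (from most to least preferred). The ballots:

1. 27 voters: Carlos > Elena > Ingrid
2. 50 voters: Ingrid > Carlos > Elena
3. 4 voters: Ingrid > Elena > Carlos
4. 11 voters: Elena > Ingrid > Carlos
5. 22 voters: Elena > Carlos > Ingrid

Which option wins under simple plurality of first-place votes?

Ingrid

First-place votes: Ingrid 54, Elena 33, Carlos 27.
Ingrid has the most first-place votes.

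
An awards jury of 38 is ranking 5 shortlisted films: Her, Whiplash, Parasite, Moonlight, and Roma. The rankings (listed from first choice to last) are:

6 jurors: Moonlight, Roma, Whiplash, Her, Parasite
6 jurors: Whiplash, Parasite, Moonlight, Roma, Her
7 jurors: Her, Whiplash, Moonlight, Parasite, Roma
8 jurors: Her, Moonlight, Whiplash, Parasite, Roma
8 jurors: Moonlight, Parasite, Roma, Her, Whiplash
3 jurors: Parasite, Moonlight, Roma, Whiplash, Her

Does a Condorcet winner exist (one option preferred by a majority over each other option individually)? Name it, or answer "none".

Moonlight

Moonlight vs Her: 23–15 for Moonlight.
Moonlight vs Whiplash: 25–13 for Moonlight.
Moonlight vs Parasite: 29–9 for Moonlight.
Moonlight vs Roma: 38–0 for Moonlight.
Moonlight beats every other option head-to-head.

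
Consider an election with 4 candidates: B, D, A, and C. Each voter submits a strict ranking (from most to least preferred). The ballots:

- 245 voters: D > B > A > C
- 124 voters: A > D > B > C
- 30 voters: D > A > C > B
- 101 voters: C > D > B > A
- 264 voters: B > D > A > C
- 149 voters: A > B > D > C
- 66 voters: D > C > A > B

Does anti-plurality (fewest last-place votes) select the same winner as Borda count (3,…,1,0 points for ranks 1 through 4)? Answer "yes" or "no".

yes

Anti-plurality — last-place votes: B 96, D 0, A 101, C 782. Winner: D.
Borda — scores: B 1805, D 2150, A 1454, C 465. Winner: D.
The two methods agree.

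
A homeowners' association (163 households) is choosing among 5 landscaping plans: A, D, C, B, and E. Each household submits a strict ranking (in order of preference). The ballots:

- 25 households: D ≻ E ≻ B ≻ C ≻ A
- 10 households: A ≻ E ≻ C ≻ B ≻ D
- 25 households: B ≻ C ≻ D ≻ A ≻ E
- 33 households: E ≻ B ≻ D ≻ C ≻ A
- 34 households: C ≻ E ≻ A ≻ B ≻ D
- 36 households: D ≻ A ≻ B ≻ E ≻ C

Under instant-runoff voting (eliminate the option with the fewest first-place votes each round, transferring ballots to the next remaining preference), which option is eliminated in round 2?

Round 1: A 10, D 61, C 34, B 25, E 33. Eliminate A.
Round 2: D 61, C 34, B 25, E 43. Eliminate B.

B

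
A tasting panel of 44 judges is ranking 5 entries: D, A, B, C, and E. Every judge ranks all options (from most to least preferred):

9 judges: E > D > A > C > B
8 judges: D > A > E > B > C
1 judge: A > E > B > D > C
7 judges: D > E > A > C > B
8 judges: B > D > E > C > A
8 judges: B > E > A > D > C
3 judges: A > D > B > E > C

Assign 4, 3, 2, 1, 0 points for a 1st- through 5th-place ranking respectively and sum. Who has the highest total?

D: 9·3 + 8·4 + 1·1 + 7·4 + 8·3 + 8·1 + 3·3 = 129
A: 9·2 + 8·3 + 1·4 + 7·2 + 8·0 + 8·2 + 3·4 = 88
B: 9·0 + 8·1 + 1·2 + 7·0 + 8·4 + 8·4 + 3·2 = 80
C: 9·1 + 8·0 + 1·0 + 7·1 + 8·1 + 8·0 + 3·0 = 24
E: 9·4 + 8·2 + 1·3 + 7·3 + 8·2 + 8·3 + 3·1 = 119
D has the highest Borda score (129).

D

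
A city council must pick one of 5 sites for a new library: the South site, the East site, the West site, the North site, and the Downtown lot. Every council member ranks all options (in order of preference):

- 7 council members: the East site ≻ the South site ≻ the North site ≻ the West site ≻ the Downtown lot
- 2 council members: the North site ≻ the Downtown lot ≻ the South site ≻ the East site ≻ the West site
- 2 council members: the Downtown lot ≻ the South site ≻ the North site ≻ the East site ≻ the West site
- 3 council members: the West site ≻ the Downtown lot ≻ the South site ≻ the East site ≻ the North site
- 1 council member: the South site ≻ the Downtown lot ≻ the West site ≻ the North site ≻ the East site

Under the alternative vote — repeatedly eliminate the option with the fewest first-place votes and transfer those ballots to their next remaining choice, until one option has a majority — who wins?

the Downtown lot

Round 1: the South site 1, the East site 7, the West site 3, the North site 2, the Downtown lot 2. Eliminate the South site.
Round 2: the East site 7, the West site 3, the North site 2, the Downtown lot 3. Eliminate the North site.
Round 3: the East site 7, the West site 3, the Downtown lot 5. Eliminate the West site.
Round 4: the East site 7, the Downtown lot 8. The Downtown lot has a majority.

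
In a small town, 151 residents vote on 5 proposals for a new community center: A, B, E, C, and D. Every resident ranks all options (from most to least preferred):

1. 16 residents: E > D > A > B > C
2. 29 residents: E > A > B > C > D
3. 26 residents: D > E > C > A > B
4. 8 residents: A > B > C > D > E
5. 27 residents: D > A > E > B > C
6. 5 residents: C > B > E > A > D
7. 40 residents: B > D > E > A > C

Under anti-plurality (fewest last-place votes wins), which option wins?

A

Last-place votes: A 0, B 26, E 8, C 83, D 34.
A is ranked last by the fewest voters, so A wins.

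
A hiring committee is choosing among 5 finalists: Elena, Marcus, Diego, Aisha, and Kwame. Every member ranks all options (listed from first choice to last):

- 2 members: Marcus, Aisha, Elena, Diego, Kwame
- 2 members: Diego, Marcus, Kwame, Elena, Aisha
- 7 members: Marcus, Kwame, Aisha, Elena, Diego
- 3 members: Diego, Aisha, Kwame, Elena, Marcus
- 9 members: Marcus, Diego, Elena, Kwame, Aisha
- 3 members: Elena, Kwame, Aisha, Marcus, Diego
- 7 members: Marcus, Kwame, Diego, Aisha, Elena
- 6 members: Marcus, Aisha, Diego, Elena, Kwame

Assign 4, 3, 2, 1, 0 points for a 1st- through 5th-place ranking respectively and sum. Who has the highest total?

Marcus

Elena: 2·2 + 2·1 + 7·1 + 3·1 + 9·2 + 3·4 + 7·0 + 6·1 = 52
Marcus: 2·4 + 2·3 + 7·4 + 3·0 + 9·4 + 3·1 + 7·4 + 6·4 = 133
Diego: 2·1 + 2·4 + 7·0 + 3·4 + 9·3 + 3·0 + 7·2 + 6·2 = 75
Aisha: 2·3 + 2·0 + 7·2 + 3·3 + 9·0 + 3·2 + 7·1 + 6·3 = 60
Kwame: 2·0 + 2·2 + 7·3 + 3·2 + 9·1 + 3·3 + 7·3 + 6·0 = 70
Marcus has the highest Borda score (133).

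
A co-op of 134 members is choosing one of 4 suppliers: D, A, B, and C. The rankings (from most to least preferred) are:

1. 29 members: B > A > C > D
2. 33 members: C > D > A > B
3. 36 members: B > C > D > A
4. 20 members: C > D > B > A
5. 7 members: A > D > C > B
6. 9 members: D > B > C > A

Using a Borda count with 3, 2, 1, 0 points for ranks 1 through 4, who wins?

C

D: 29·0 + 33·2 + 36·1 + 20·2 + 7·2 + 9·3 = 183
A: 29·2 + 33·1 + 36·0 + 20·0 + 7·3 + 9·0 = 112
B: 29·3 + 33·0 + 36·3 + 20·1 + 7·0 + 9·2 = 233
C: 29·1 + 33·3 + 36·2 + 20·3 + 7·1 + 9·1 = 276
C has the highest Borda score (276).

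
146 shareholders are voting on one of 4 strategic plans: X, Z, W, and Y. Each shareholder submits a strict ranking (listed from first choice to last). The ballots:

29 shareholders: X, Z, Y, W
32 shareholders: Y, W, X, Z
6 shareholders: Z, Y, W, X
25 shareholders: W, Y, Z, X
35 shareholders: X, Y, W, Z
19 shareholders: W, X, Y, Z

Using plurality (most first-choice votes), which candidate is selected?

X

First-place votes: X 64, Z 6, W 44, Y 32.
X has the most first-place votes.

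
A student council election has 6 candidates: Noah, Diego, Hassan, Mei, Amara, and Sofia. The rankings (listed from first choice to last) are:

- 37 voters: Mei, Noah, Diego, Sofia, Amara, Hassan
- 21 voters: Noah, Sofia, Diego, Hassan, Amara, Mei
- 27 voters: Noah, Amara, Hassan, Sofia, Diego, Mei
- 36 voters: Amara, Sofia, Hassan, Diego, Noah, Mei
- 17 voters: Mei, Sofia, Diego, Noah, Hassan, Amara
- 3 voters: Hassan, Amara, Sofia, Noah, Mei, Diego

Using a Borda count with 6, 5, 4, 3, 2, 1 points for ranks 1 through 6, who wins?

Noah

Noah: 37·5 + 21·6 + 27·6 + 36·2 + 17·3 + 3·3 = 605
Diego: 37·4 + 21·4 + 27·2 + 36·3 + 17·4 + 3·1 = 465
Hassan: 37·1 + 21·3 + 27·4 + 36·4 + 17·2 + 3·6 = 404
Mei: 37·6 + 21·1 + 27·1 + 36·1 + 17·6 + 3·2 = 414
Amara: 37·2 + 21·2 + 27·5 + 36·6 + 17·1 + 3·5 = 499
Sofia: 37·3 + 21·5 + 27·3 + 36·5 + 17·5 + 3·4 = 574
Noah has the highest Borda score (605).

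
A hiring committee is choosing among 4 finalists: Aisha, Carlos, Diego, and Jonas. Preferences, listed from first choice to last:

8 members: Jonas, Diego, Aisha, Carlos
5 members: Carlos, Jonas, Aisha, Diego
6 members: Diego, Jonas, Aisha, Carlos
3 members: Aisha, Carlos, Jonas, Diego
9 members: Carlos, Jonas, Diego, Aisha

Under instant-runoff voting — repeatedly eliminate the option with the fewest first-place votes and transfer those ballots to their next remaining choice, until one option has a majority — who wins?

Round 1: Aisha 3, Carlos 14, Diego 6, Jonas 8. Eliminate Aisha.
Round 2: Carlos 17, Diego 6, Jonas 8. Carlos has a majority.

Carlos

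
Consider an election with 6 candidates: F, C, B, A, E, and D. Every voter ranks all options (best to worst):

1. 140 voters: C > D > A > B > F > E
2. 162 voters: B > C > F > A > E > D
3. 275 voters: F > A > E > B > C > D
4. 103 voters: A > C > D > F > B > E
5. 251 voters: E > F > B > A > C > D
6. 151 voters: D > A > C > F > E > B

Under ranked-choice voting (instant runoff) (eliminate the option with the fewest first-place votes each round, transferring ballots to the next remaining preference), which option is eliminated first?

Round 1: F 275, C 140, B 162, A 103, E 251, D 151. Eliminate A.

A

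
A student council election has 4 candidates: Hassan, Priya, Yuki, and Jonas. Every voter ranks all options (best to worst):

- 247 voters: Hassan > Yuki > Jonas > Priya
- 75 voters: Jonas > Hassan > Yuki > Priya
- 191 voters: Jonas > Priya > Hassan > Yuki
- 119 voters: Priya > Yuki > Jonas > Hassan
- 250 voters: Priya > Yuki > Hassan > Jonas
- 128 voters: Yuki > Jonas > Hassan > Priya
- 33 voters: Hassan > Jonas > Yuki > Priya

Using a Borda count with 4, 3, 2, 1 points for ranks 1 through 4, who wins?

Yuki

Hassan: 247·4 + 75·3 + 191·2 + 119·1 + 250·2 + 128·2 + 33·4 = 2602
Priya: 247·1 + 75·1 + 191·3 + 119·4 + 250·4 + 128·1 + 33·1 = 2532
Yuki: 247·3 + 75·2 + 191·1 + 119·3 + 250·3 + 128·4 + 33·2 = 2767
Jonas: 247·2 + 75·4 + 191·4 + 119·2 + 250·1 + 128·3 + 33·3 = 2529
Yuki has the highest Borda score (2767).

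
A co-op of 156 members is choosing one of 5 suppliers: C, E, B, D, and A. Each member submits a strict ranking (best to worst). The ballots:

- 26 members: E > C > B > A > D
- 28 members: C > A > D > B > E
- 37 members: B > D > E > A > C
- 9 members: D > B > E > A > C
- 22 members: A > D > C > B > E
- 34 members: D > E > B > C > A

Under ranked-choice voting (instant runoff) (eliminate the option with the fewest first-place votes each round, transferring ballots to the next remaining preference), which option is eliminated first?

Round 1: C 28, E 26, B 37, D 43, A 22. Eliminate A.

A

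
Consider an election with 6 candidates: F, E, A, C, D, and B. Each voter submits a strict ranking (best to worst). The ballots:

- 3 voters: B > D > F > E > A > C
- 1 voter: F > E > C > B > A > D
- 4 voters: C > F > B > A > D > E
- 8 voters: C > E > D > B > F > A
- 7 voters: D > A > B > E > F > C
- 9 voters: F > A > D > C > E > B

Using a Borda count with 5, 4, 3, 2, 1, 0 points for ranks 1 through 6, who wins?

F: 3·3 + 1·5 + 4·4 + 8·1 + 7·1 + 9·5 = 90
E: 3·2 + 1·4 + 4·0 + 8·4 + 7·2 + 9·1 = 65
A: 3·1 + 1·1 + 4·2 + 8·0 + 7·4 + 9·4 = 76
C: 3·0 + 1·3 + 4·5 + 8·5 + 7·0 + 9·2 = 81
D: 3·4 + 1·0 + 4·1 + 8·3 + 7·5 + 9·3 = 102
B: 3·5 + 1·2 + 4·3 + 8·2 + 7·3 + 9·0 = 66
D has the highest Borda score (102).

D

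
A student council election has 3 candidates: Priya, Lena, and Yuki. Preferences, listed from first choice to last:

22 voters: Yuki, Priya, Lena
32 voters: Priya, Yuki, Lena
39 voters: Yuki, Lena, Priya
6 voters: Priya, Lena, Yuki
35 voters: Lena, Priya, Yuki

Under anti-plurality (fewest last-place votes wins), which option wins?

Priya

Last-place votes: Priya 39, Lena 54, Yuki 41.
Priya is ranked last by the fewest voters, so Priya wins.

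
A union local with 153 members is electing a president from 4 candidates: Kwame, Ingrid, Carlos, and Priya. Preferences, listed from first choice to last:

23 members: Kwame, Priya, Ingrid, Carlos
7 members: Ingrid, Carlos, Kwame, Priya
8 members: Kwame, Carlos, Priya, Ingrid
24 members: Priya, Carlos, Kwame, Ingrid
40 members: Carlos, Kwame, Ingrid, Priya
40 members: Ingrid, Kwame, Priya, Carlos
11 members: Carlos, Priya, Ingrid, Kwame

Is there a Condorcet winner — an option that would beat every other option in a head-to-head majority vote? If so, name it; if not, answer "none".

none

Checking pairwise contests:
Carlos beats Kwame 82–71.
Kwame beats Ingrid 95–58.
Priya beats Carlos 87–66.
Kwame beats Priya 118–35.
Every option loses at least one head-to-head, so there is no Condorcet winner.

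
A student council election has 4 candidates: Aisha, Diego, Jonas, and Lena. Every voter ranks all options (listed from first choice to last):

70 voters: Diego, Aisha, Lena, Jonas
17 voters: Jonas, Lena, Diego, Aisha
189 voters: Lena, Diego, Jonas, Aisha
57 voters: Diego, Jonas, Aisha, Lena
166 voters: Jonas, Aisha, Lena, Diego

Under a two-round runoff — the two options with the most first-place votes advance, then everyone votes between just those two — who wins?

Lena

Round 1 first-place votes: Aisha 0, Diego 127, Jonas 183, Lena 189.
Lena and Jonas advance.
Runoff: Lena is preferred to Jonas by 259 voters; Jonas by 240.
Lena wins the runoff.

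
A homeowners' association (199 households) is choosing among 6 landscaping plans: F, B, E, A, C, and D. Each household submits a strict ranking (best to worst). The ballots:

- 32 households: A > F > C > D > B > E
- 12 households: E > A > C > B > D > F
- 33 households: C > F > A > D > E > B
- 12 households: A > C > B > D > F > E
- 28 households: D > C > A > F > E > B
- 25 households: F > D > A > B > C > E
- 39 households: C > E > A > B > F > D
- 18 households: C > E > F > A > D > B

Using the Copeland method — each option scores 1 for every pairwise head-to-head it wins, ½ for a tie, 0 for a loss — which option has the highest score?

C

F: beats B, E, and D; loses to A and C → score 3.
B: loses to F, E, A, C, and D → score 0.
E: beats B; loses to F, A, C, and D → score 1.
A: beats F, B, E, and D; loses to C → score 4.
C: beats F, B, E, A, and D → score 5.
D: beats B and E; loses to F, A, and C → score 2.
C has the best pairwise record.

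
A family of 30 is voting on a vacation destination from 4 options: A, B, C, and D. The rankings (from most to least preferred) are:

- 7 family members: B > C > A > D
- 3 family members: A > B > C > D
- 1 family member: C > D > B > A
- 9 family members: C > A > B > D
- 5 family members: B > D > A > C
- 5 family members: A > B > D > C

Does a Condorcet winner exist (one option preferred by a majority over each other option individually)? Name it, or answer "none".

none

Checking pairwise contests:
C beats A 17–13.
A beats B 17–13.
B beats C 20–10.
A beats D 24–6.
Every option loses at least one head-to-head, so there is no Condorcet winner.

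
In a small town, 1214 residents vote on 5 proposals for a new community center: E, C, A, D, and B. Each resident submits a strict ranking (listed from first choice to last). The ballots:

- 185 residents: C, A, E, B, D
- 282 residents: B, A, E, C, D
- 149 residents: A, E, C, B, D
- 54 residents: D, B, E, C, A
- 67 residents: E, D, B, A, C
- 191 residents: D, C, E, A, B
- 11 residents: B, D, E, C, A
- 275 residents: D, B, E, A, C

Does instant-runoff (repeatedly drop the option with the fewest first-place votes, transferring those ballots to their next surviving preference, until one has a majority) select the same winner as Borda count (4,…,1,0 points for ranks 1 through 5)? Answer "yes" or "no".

no

Instant-runoff — R1 E 67, C 185, A 149, D 520, B 293 (E out); R2 C 185, A 149, D 587, B 293 (A out); R3 C 334, D 587, B 293 (B out); R4 C 616, D 598 (C winner). Winner: C.
Borda — scores: E 2711, C 1958, A 2530, D 2314, B 2627. Winner: E.
The two methods disagree.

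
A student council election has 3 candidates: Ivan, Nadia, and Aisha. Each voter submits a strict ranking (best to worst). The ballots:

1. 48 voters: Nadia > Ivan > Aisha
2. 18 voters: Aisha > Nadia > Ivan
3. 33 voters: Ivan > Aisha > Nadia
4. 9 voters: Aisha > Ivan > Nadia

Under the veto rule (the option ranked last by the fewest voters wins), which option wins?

Last-place votes: Ivan 18, Nadia 42, Aisha 48.
Ivan is ranked last by the fewest voters, so Ivan wins.

Ivan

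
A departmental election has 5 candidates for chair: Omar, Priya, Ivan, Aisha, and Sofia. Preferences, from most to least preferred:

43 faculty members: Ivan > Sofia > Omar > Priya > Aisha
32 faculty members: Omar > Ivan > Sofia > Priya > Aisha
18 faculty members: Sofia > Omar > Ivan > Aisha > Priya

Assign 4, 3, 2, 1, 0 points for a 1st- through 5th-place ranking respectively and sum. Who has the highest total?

Omar: 43·2 + 32·4 + 18·3 = 268
Priya: 43·1 + 32·1 + 18·0 = 75
Ivan: 43·4 + 32·3 + 18·2 = 304
Aisha: 43·0 + 32·0 + 18·1 = 18
Sofia: 43·3 + 32·2 + 18·4 = 265
Ivan has the highest Borda score (304).

Ivan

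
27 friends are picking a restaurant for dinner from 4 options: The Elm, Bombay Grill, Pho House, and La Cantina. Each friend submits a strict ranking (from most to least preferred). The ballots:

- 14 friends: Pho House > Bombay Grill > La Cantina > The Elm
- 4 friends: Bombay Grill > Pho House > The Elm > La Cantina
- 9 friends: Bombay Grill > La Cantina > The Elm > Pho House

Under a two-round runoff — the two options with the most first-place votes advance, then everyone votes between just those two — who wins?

Pho House

Round 1 first-place votes: The Elm 0, Bombay Grill 13, Pho House 14, La Cantina 0.
Pho House and Bombay Grill advance.
Runoff: Pho House is preferred to Bombay Grill by 14 voters; Bombay Grill by 13.
Pho House wins the runoff.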